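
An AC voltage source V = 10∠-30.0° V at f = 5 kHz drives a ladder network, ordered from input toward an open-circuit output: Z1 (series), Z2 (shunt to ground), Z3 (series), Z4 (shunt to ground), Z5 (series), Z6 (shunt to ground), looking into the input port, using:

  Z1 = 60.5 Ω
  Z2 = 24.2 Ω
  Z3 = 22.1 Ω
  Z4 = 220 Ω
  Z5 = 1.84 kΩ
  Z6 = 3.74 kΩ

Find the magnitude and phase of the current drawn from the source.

Step 1 — Angular frequency: ω = 2π·f = 2π·5000 = 3.142e+04 rad/s.
Step 2 — Component impedances:
  Z1: Z = R = 60.5 Ω
  Z2: Z = R = 24.2 Ω
  Z3: Z = R = 22.1 Ω
  Z4: Z = R = 220 Ω
  Z5: Z = R = 1840 Ω
  Z6: Z = R = 3740 Ω
Step 3 — Ladder network (open output): work backward from the far end, alternating series and parallel combinations. Z_in = 82.43 Ω = 82.43∠0.0° Ω.
Step 4 — Source phasor: V = 10∠-30.0° V = 8.66 - j5 V.
Step 5 — Ohm's law: I = V / Z_total = (8.66 - j5) / (82.43) = 0.1051 - j0.06066 A.
Step 6 — Convert to polar: |I| = 0.1213 A, ∠I = -30.0°.

I = 0.1213∠-30.0° A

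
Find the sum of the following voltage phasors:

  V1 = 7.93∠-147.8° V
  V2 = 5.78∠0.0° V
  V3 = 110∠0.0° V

Step 1 — Convert each phasor to rectangular form:
  V1 = 7.93·(cos(-147.8°) + j·sin(-147.8°)) = -6.71 - j4.226 V
  V2 = 5.78·(cos(0.0°) + j·sin(0.0°)) = 5.78 V
  V3 = 110·(cos(0.0°) + j·sin(0.0°)) = 110 V
Step 2 — Sum components: V_total = 109.1 - j4.226 V.
Step 3 — Convert to polar: |V_total| = 109.2 V, ∠V_total = -2.2°.

V_total = 109.2∠-2.2° V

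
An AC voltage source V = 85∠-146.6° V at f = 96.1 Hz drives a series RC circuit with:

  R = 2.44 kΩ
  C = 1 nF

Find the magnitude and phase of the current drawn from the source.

Step 1 — Angular frequency: ω = 2π·f = 2π·96.1 = 603.8 rad/s.
Step 2 — Component impedances:
  R: Z = R = 2440 Ω
  C: Z = 1/(jωC) = -j/(ω·C) = 0 - j1.656e+06 Ω
Step 3 — Series combination: Z_total = R + C = 2440 - j1.656e+06 Ω = 1.656e+06∠-89.9° Ω.
Step 4 — Source phasor: V = 85∠-146.6° V = -70.96 - j46.79 V.
Step 5 — Ohm's law: I = V / Z_total = (-70.96 - j46.79) / (2440 - j1.656e+06) = 2.819e-05 - j4.289e-05 A.
Step 6 — Convert to polar: |I| = 5.132e-05 A, ∠I = -56.7°.

I = 5.132e-05∠-56.7° A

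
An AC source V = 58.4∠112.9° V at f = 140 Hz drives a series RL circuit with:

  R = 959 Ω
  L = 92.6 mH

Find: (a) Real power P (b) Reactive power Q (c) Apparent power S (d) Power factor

Step 1 — Angular frequency: ω = 2π·f = 2π·140 = 879.6 rad/s.
Step 2 — Component impedances:
  R: Z = R = 959 Ω
  L: Z = jωL = j·879.6·0.0926 = 0 + j81.46 Ω
Step 3 — Series combination: Z_total = R + L = 959 + j81.46 Ω = 962.5∠4.9° Ω.
Step 4 — Source phasor: V = 58.4∠112.9° V = -22.72 + j53.8 V.
Step 5 — Current: I = V / Z = -0.0188 + j0.05769 A = 0.06068∠108.0° A.
Step 6 — Complex power: S = V·I* = 3.531 + j0.2999 VA.
Step 7 — Real power: P = Re(S) = 3.531 W.
Step 8 — Reactive power: Q = Im(S) = 0.2999 VAR.
Step 9 — Apparent power: |S| = 3.544 VA.
Step 10 — Power factor: PF = P/|S| = 0.9964 (lagging).

(a) P = 3.531 W  (b) Q = 0.2999 VAR  (c) S = 3.544 VA  (d) PF = 0.9964 (lagging)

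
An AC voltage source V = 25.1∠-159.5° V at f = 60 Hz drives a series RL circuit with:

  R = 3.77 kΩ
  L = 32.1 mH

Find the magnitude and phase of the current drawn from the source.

Step 1 — Angular frequency: ω = 2π·f = 2π·60 = 377 rad/s.
Step 2 — Component impedances:
  R: Z = R = 3770 Ω
  L: Z = jωL = j·377·0.0321 = 0 + j12.1 Ω
Step 3 — Series combination: Z_total = R + L = 3770 + j12.1 Ω = 3770∠0.2° Ω.
Step 4 — Source phasor: V = 25.1∠-159.5° V = -23.51 - j8.79 V.
Step 5 — Ohm's law: I = V / Z_total = (-23.51 - j8.79) / (3770 + j12.1) = -0.006244 - j0.002312 A.
Step 6 — Convert to polar: |I| = 0.006658 A, ∠I = -159.7°.

I = 0.006658∠-159.7° A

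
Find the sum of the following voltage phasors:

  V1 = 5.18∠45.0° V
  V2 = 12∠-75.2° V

Step 1 — Convert each phasor to rectangular form:
  V1 = 5.18·(cos(45.0°) + j·sin(45.0°)) = 3.663 + j3.663 V
  V2 = 12·(cos(-75.2°) + j·sin(-75.2°)) = 3.065 - j11.6 V
Step 2 — Sum components: V_total = 6.728 - j7.939 V.
Step 3 — Convert to polar: |V_total| = 10.41 V, ∠V_total = -49.7°.

V_total = 10.41∠-49.7° V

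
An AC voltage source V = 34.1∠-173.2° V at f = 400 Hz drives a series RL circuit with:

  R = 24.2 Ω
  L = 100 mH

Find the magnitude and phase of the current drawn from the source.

Step 1 — Angular frequency: ω = 2π·f = 2π·400 = 2513 rad/s.
Step 2 — Component impedances:
  R: Z = R = 24.2 Ω
  L: Z = jωL = j·2513·0.1 = 0 + j251.3 Ω
Step 3 — Series combination: Z_total = R + L = 24.2 + j251.3 Ω = 252.5∠84.5° Ω.
Step 4 — Source phasor: V = 34.1∠-173.2° V = -33.86 - j4.038 V.
Step 5 — Ohm's law: I = V / Z_total = (-33.86 - j4.038) / (24.2 + j251.3) = -0.02877 + j0.132 A.
Step 6 — Convert to polar: |I| = 0.1351 A, ∠I = 102.3°.

I = 0.1351∠102.3° A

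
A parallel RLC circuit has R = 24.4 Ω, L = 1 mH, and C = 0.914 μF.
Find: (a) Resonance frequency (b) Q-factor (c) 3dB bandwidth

Step 1 — Resonance: ω₀ = 1/√(LC) = 1/√(0.001·9.14e-07) = 3.308e+04 rad/s.
Step 2 — f₀ = ω₀/(2π) = 5264 Hz.
Step 3 — Parallel Q: Q = R/(ω₀L) = 24.4/(3.308e+04·0.001) = 0.7377.
Step 4 — Bandwidth: Δω = ω₀/Q = 4.484e+04 rad/s; BW = Δω/(2π) = 7136 Hz.

(a) f₀ = 5264 Hz  (b) Q = 0.7377  (c) BW = 7136 Hz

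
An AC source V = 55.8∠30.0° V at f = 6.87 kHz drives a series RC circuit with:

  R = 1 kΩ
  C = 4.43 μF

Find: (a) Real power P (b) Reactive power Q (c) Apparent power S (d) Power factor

Step 1 — Angular frequency: ω = 2π·f = 2π·6870 = 4.317e+04 rad/s.
Step 2 — Component impedances:
  R: Z = R = 1000 Ω
  C: Z = 1/(jωC) = -j/(ω·C) = 0 - j5.229 Ω
Step 3 — Series combination: Z_total = R + C = 1000 - j5.229 Ω = 1000∠-0.3° Ω.
Step 4 — Source phasor: V = 55.8∠30.0° V = 48.32 + j27.9 V.
Step 5 — Current: I = V / Z = 0.04818 + j0.02815 A = 0.0558∠30.3° A.
Step 6 — Complex power: S = V·I* = 3.114 - j0.01628 VA.
Step 7 — Real power: P = Re(S) = 3.114 W.
Step 8 — Reactive power: Q = Im(S) = -0.01628 VAR.
Step 9 — Apparent power: |S| = 3.114 VA.
Step 10 — Power factor: PF = P/|S| = 1 (leading).

(a) P = 3.114 W  (b) Q = -0.01628 VAR  (c) S = 3.114 VA  (d) PF = 1 (leading)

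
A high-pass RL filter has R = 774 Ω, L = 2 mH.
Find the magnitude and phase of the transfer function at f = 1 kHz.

Step 1 — Angular frequency: ω = 2π·1000 = 6283 rad/s.
Step 2 — Transfer function: H(jω) = jωL/(R + jωL).
Step 3 — Numerator jωL = j·12.57; denominator R + jωL = 774 + j12.57.
Step 4 — H = 0.0002635 + j0.01623.
Step 5 — Magnitude: |H| = 0.01623 (-35.8 dB); phase: φ = 89.1°.

|H| = 0.01623 (-35.8 dB), φ = 89.1°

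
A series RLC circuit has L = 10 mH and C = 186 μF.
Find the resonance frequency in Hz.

Step 1 — Resonance condition Im(Z)=0 gives ω₀ = 1/√(LC).
Step 2 — ω₀ = 1/√(0.01·0.000186) = 733.2 rad/s.
Step 3 — f₀ = ω₀/(2π) = 116.7 Hz.

f₀ = 116.7 Hz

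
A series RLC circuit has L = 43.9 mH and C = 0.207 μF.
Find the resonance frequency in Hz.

Step 1 — Resonance condition Im(Z)=0 gives ω₀ = 1/√(LC).
Step 2 — ω₀ = 1/√(0.0439·2.07e-07) = 1.049e+04 rad/s.
Step 3 — f₀ = ω₀/(2π) = 1670 Hz.

f₀ = 1670 Hz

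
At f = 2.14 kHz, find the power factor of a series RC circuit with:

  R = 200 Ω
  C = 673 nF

Step 1 — Angular frequency: ω = 2π·f = 2π·2140 = 1.345e+04 rad/s.
Step 2 — Component impedances:
  R: Z = R = 200 Ω
  C: Z = 1/(jωC) = -j/(ω·C) = 0 - j110.5 Ω
Step 3 — Series combination: Z_total = R + C = 200 - j110.5 Ω = 228.5∠-28.9° Ω.
Step 4 — Power factor: PF = cos(φ) = Re(Z)/|Z| = 200/228.5 = 0.8753.
Step 5 — Type: Im(Z) = -110.5 ⇒ leading (phase φ = -28.9°).

PF = 0.8753 (leading, φ = -28.9°)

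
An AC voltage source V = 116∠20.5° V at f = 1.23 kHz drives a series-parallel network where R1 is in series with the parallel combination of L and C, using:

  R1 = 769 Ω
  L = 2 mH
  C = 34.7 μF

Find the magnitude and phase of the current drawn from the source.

Step 1 — Angular frequency: ω = 2π·f = 2π·1230 = 7728 rad/s.
Step 2 — Component impedances:
  R1: Z = R = 769 Ω
  L: Z = jωL = j·7728·0.002 = 0 + j15.46 Ω
  C: Z = 1/(jωC) = -j/(ω·C) = 0 - j3.729 Ω
Step 3 — Parallel branch: L || C = 1/(1/L + 1/C) = 0 - j4.915 Ω.
Step 4 — Series with R1: Z_total = R1 + (L || C) = 769 - j4.915 Ω = 769∠-0.4° Ω.
Step 5 — Source phasor: V = 116∠20.5° V = 108.7 + j40.62 V.
Step 6 — Ohm's law: I = V / Z_total = (108.7 + j40.62) / (769 - j4.915) = 0.1409 + j0.05373 A.
Step 7 — Convert to polar: |I| = 0.1508 A, ∠I = 20.9°.

I = 0.1508∠20.9° A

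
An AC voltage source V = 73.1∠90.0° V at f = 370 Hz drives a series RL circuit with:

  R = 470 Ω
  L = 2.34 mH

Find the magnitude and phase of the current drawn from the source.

Step 1 — Angular frequency: ω = 2π·f = 2π·370 = 2325 rad/s.
Step 2 — Component impedances:
  R: Z = R = 470 Ω
  L: Z = jωL = j·2325·0.00234 = 0 + j5.44 Ω
Step 3 — Series combination: Z_total = R + L = 470 + j5.44 Ω = 470∠0.7° Ω.
Step 4 — Source phasor: V = 73.1∠90.0° V = 0 + j73.1 V.
Step 5 — Ohm's law: I = V / Z_total = (0 + j73.1) / (470 + j5.44) = 0.0018 + j0.1555 A.
Step 6 — Convert to polar: |I| = 0.1555 A, ∠I = 89.3°.

I = 0.1555∠89.3° A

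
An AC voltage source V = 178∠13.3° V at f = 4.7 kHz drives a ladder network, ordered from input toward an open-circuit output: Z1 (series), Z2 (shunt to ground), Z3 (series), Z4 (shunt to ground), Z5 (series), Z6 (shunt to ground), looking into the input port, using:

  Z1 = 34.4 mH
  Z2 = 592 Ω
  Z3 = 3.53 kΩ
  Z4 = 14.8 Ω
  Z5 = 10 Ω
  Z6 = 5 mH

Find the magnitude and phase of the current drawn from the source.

Step 1 — Angular frequency: ω = 2π·f = 2π·4700 = 2.953e+04 rad/s.
Step 2 — Component impedances:
  Z1: Z = jωL = j·2.953e+04·0.0344 = 0 + j1016 Ω
  Z2: Z = R = 592 Ω
  Z3: Z = R = 3530 Ω
  Z4: Z = R = 14.8 Ω
  Z5: Z = R = 10 Ω
  Z6: Z = jωL = j·2.953e+04·0.005 = 0 + j147.7 Ω
Step 3 — Ladder network (open output): work backward from the far end, alternating series and parallel combinations. Z_in = 507.3 + j1016 Ω = 1136∠63.5° Ω.
Step 4 — Source phasor: V = 178∠13.3° V = 173.2 + j40.95 V.
Step 5 — Ohm's law: I = V / Z_total = (173.2 + j40.95) / (507.3 + j1016) = 0.1004 - j0.1204 A.
Step 6 — Convert to polar: |I| = 0.1568 A, ∠I = -50.2°.

I = 0.1568∠-50.2° A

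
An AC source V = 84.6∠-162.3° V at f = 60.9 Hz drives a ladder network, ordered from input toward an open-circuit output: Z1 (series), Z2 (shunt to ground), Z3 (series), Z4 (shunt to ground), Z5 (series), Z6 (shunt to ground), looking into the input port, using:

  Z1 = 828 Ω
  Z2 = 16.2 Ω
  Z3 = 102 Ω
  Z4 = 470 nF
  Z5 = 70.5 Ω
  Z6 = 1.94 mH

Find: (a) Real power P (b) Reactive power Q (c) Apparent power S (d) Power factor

Step 1 — Angular frequency: ω = 2π·f = 2π·60.9 = 382.6 rad/s.
Step 2 — Component impedances:
  Z1: Z = R = 828 Ω
  Z2: Z = R = 16.2 Ω
  Z3: Z = R = 102 Ω
  Z4: Z = 1/(jωC) = -j/(ω·C) = 0 - j5560 Ω
  Z5: Z = R = 70.5 Ω
  Z6: Z = jωL = j·382.6·0.00194 = 0 + j0.7423 Ω
Step 3 — Ladder network (open output): work backward from the far end, alternating series and parallel combinations. Z_in = 842.8 - j0.001118 Ω = 842.8∠-0.0° Ω.
Step 4 — Source phasor: V = 84.6∠-162.3° V = -80.6 - j25.72 V.
Step 5 — Current: I = V / Z = -0.09563 - j0.03052 A = 0.1004∠-162.3° A.
Step 6 — Complex power: S = V·I* = 8.492 - j1.126e-05 VA.
Step 7 — Real power: P = Re(S) = 8.492 W.
Step 8 — Reactive power: Q = Im(S) = -1.126e-05 VAR.
Step 9 — Apparent power: |S| = 8.492 VA.
Step 10 — Power factor: PF = P/|S| = 1 (leading).

(a) P = 8.492 W  (b) Q = -1.126e-05 VAR  (c) S = 8.492 VA  (d) PF = 1 (leading)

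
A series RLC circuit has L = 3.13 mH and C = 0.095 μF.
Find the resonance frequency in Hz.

Step 1 — Resonance condition Im(Z)=0 gives ω₀ = 1/√(LC).
Step 2 — ω₀ = 1/√(0.00313·9.5e-08) = 5.799e+04 rad/s.
Step 3 — f₀ = ω₀/(2π) = 9230 Hz.

f₀ = 9230 Hz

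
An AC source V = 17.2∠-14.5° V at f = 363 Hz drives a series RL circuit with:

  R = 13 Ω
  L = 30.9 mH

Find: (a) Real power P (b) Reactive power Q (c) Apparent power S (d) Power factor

Step 1 — Angular frequency: ω = 2π·f = 2π·363 = 2281 rad/s.
Step 2 — Component impedances:
  R: Z = R = 13 Ω
  L: Z = jωL = j·2281·0.0309 = 0 + j70.48 Ω
Step 3 — Series combination: Z_total = R + L = 13 + j70.48 Ω = 71.67∠79.5° Ω.
Step 4 — Source phasor: V = 17.2∠-14.5° V = 16.65 - j4.307 V.
Step 5 — Current: I = V / Z = -0.01695 - j0.2394 A = 0.24∠-94.0° A.
Step 6 — Complex power: S = V·I* = 0.7488 + j4.06 VA.
Step 7 — Real power: P = Re(S) = 0.7488 W.
Step 8 — Reactive power: Q = Im(S) = 4.06 VAR.
Step 9 — Apparent power: |S| = 4.128 VA.
Step 10 — Power factor: PF = P/|S| = 0.1814 (lagging).

(a) P = 0.7488 W  (b) Q = 4.06 VAR  (c) S = 4.128 VA  (d) PF = 0.1814 (lagging)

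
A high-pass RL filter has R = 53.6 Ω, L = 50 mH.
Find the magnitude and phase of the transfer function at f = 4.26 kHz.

Step 1 — Angular frequency: ω = 2π·4260 = 2.677e+04 rad/s.
Step 2 — Transfer function: H(jω) = jωL/(R + jωL).
Step 3 — Numerator jωL = j·1338; denominator R + jωL = 53.6 + j1338.
Step 4 — H = 0.9984 + j0.03999.
Step 5 — Magnitude: |H| = 0.9992 (-0.0 dB); phase: φ = 2.3°.

|H| = 0.9992 (-0.0 dB), φ = 2.3°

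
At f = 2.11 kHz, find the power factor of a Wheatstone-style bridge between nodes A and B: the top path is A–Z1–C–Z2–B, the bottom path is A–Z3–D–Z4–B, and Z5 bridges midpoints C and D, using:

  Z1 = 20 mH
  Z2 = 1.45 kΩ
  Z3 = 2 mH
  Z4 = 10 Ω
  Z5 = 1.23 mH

Step 1 — Angular frequency: ω = 2π·f = 2π·2110 = 1.326e+04 rad/s.
Step 2 — Component impedances:
  Z1: Z = jωL = j·1.326e+04·0.02 = 0 + j265.2 Ω
  Z2: Z = R = 1450 Ω
  Z3: Z = jωL = j·1.326e+04·0.002 = 0 + j26.52 Ω
  Z4: Z = R = 10 Ω
  Z5: Z = jωL = j·1.326e+04·0.00123 = 0 + j16.31 Ω
Step 3 — Bridge requires nodal analysis (the Z5 bridge couples midpoints C and D, so the two paths cannot be reduced to a simple series/parallel combination). Setting node B to ground and injecting 1 A at node A, the 3-node admittance system at A, C, D solves to V_A = Z_AB = 9.933 + j24.21 Ω = 26.17∠67.7° Ω.
Step 4 — Power factor: PF = cos(φ) = Re(Z)/|Z| = 9.9327/26.172 = 0.3795.
Step 5 — Type: Im(Z) = 24.21 ⇒ lagging (phase φ = 67.7°).

PF = 0.3795 (lagging, φ = 67.7°)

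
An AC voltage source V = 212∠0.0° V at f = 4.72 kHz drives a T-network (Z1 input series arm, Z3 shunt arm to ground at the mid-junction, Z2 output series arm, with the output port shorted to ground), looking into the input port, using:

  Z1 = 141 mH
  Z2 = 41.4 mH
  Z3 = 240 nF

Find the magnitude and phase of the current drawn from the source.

Step 1 — Angular frequency: ω = 2π·f = 2π·4720 = 2.966e+04 rad/s.
Step 2 — Component impedances:
  Z1: Z = jωL = j·2.966e+04·0.141 = 0 + j4182 Ω
  Z2: Z = jωL = j·2.966e+04·0.0414 = 0 + j1228 Ω
  Z3: Z = 1/(jωC) = -j/(ω·C) = 0 - j140.5 Ω
Step 3 — With the output port shorted to ground, the output series arm Z2 runs from the junction to ground; the shunt arm Z3 also runs from the junction to ground. They appear in parallel: Z3 || Z2 = 0 - j158.7 Ω.
Step 4 — Series with input arm Z1: Z_in = Z1 + (Z3 || Z2) = 0 + j4023 Ω = 4023∠90.0° Ω.
Step 5 — Source phasor: V = 212∠0.0° V = 212 V.
Step 6 — Ohm's law: I = V / Z_total = (212) / (0 + j4023) = 0 - j0.0527 A.
Step 7 — Convert to polar: |I| = 0.0527 A, ∠I = -90.0°.

I = 0.0527∠-90.0° A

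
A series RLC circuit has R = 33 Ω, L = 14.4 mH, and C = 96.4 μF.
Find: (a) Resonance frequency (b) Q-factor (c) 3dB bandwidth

Step 1 — Resonance condition Im(Z)=0 gives ω₀ = 1/√(LC).
Step 2 — ω₀ = 1/√(0.0144·9.64e-05) = 848.8 rad/s.
Step 3 — f₀ = ω₀/(2π) = 135.1 Hz.
Step 4 — Series Q: Q = ω₀L/R = 848.8·0.0144/33 = 0.3704.
Step 5 — 3dB bandwidth: Δω = ω₀/Q = 2292 rad/s; BW = Δω/(2π) = 364.7 Hz.

(a) f₀ = 135.1 Hz  (b) Q = 0.3704  (c) BW = 364.7 Hz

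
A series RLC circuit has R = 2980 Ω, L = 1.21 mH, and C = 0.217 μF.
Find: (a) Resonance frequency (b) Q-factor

Step 1 — Resonance condition Im(Z)=0 gives ω₀ = 1/√(LC).
Step 2 — ω₀ = 1/√(0.00121·2.17e-07) = 6.171e+04 rad/s.
Step 3 — f₀ = ω₀/(2π) = 9822 Hz.
Step 4 — Series Q: Q = ω₀L/R = 6.171e+04·0.00121/2980 = 0.02506.

(a) f₀ = 9822 Hz  (b) Q = 0.02506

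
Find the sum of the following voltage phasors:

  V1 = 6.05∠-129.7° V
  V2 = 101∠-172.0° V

Step 1 — Convert each phasor to rectangular form:
  V1 = 6.05·(cos(-129.7°) + j·sin(-129.7°)) = -3.865 - j4.655 V
  V2 = 101·(cos(-172.0°) + j·sin(-172.0°)) = -100 - j14.06 V
Step 2 — Sum components: V_total = -103.9 - j18.71 V.
Step 3 — Convert to polar: |V_total| = 105.6 V, ∠V_total = -169.8°.

V_total = 105.6∠-169.8° V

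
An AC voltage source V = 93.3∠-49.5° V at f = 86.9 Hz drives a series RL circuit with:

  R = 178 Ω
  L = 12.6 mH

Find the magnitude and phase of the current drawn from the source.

Step 1 — Angular frequency: ω = 2π·f = 2π·86.9 = 546 rad/s.
Step 2 — Component impedances:
  R: Z = R = 178 Ω
  L: Z = jωL = j·546·0.0126 = 0 + j6.88 Ω
Step 3 — Series combination: Z_total = R + L = 178 + j6.88 Ω = 178.1∠2.2° Ω.
Step 4 — Source phasor: V = 93.3∠-49.5° V = 60.59 - j70.95 V.
Step 5 — Ohm's law: I = V / Z_total = (60.59 - j70.95) / (178 + j6.88) = 0.3245 - j0.4111 A.
Step 6 — Convert to polar: |I| = 0.5238 A, ∠I = -51.7°.

I = 0.5238∠-51.7° A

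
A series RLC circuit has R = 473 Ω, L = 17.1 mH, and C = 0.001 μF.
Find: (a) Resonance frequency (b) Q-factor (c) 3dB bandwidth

Step 1 — Resonance condition Im(Z)=0 gives ω₀ = 1/√(LC).
Step 2 — ω₀ = 1/√(0.0171·1e-09) = 2.418e+05 rad/s.
Step 3 — f₀ = ω₀/(2π) = 3.849e+04 Hz.
Step 4 — Series Q: Q = ω₀L/R = 2.418e+05·0.0171/473 = 8.743.
Step 5 — 3dB bandwidth: Δω = ω₀/Q = 2.766e+04 rad/s; BW = Δω/(2π) = 4402 Hz.

(a) f₀ = 3.849e+04 Hz  (b) Q = 8.743  (c) BW = 4402 Hz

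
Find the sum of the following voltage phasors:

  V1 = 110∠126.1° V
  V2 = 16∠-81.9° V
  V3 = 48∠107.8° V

Step 1 — Convert each phasor to rectangular form:
  V1 = 110·(cos(126.1°) + j·sin(126.1°)) = -64.81 + j88.88 V
  V2 = 16·(cos(-81.9°) + j·sin(-81.9°)) = 2.254 - j15.84 V
  V3 = 48·(cos(107.8°) + j·sin(107.8°)) = -14.67 + j45.7 V
Step 2 — Sum components: V_total = -77.23 + j118.7 V.
Step 3 — Convert to polar: |V_total| = 141.6 V, ∠V_total = 123.0°.

V_total = 141.6∠123.0° V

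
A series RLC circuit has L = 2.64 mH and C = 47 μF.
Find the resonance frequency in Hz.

Step 1 — Resonance condition Im(Z)=0 gives ω₀ = 1/√(LC).
Step 2 — ω₀ = 1/√(0.00264·4.7e-05) = 2839 rad/s.
Step 3 — f₀ = ω₀/(2π) = 451.8 Hz.

f₀ = 451.8 Hz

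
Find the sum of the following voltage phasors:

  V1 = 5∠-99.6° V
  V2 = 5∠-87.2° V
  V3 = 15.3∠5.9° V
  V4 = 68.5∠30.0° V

Step 1 — Convert each phasor to rectangular form:
  V1 = 5·(cos(-99.6°) + j·sin(-99.6°)) = -0.8338 - j4.93 V
  V2 = 5·(cos(-87.2°) + j·sin(-87.2°)) = 0.2442 - j4.994 V
  V3 = 15.3·(cos(5.9°) + j·sin(5.9°)) = 15.22 + j1.573 V
  V4 = 68.5·(cos(30.0°) + j·sin(30.0°)) = 59.32 + j34.25 V
Step 2 — Sum components: V_total = 73.95 + j25.9 V.
Step 3 — Convert to polar: |V_total| = 78.36 V, ∠V_total = 19.3°.

V_total = 78.36∠19.3° V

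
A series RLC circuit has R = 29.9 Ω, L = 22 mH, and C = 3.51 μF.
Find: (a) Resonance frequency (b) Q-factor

Step 1 — Resonance condition Im(Z)=0 gives ω₀ = 1/√(LC).
Step 2 — ω₀ = 1/√(0.022·3.51e-06) = 3599 rad/s.
Step 3 — f₀ = ω₀/(2π) = 572.7 Hz.
Step 4 — Series Q: Q = ω₀L/R = 3599·0.022/29.9 = 2.648.

(a) f₀ = 572.7 Hz  (b) Q = 2.648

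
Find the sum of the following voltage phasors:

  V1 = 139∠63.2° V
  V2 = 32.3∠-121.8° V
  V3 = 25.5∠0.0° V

Step 1 — Convert each phasor to rectangular form:
  V1 = 139·(cos(63.2°) + j·sin(63.2°)) = 62.67 + j124.1 V
  V2 = 32.3·(cos(-121.8°) + j·sin(-121.8°)) = -17.02 - j27.45 V
  V3 = 25.5·(cos(0.0°) + j·sin(0.0°)) = 25.5 V
Step 2 — Sum components: V_total = 71.15 + j96.62 V.
Step 3 — Convert to polar: |V_total| = 120 V, ∠V_total = 53.6°.

V_total = 120∠53.6° V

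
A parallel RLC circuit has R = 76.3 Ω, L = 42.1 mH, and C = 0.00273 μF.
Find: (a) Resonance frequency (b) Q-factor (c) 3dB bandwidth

Step 1 — Resonance: ω₀ = 1/√(LC) = 1/√(0.0421·2.73e-09) = 9.328e+04 rad/s.
Step 2 — f₀ = ω₀/(2π) = 1.485e+04 Hz.
Step 3 — Parallel Q: Q = R/(ω₀L) = 76.3/(9.328e+04·0.0421) = 0.01943.
Step 4 — Bandwidth: Δω = ω₀/Q = 4.801e+06 rad/s; BW = Δω/(2π) = 7.641e+05 Hz.

(a) f₀ = 1.485e+04 Hz  (b) Q = 0.01943  (c) BW = 7.641e+05 Hz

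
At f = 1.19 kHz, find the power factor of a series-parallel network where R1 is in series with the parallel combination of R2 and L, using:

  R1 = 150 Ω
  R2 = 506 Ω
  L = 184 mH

Step 1 — Angular frequency: ω = 2π·f = 2π·1190 = 7477 rad/s.
Step 2 — Component impedances:
  R1: Z = R = 150 Ω
  R2: Z = R = 506 Ω
  L: Z = jωL = j·7477·0.184 = 0 + j1376 Ω
Step 3 — Parallel branch: R2 || L = 1/(1/R2 + 1/L) = 445.7 + j163.9 Ω.
Step 4 — Series with R1: Z_total = R1 + (R2 || L) = 595.7 + j163.9 Ω = 617.9∠15.4° Ω.
Step 5 — Power factor: PF = cos(φ) = Re(Z)/|Z| = 595.71/617.85 = 0.9642.
Step 6 — Type: Im(Z) = 163.9 ⇒ lagging (phase φ = 15.4°).

PF = 0.9642 (lagging, φ = 15.4°)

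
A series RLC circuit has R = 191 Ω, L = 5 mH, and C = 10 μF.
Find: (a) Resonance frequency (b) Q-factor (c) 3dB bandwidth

Step 1 — Resonance condition Im(Z)=0 gives ω₀ = 1/√(LC).
Step 2 — ω₀ = 1/√(0.005·1e-05) = 4472 rad/s.
Step 3 — f₀ = ω₀/(2π) = 711.8 Hz.
Step 4 — Series Q: Q = ω₀L/R = 4472·0.005/191 = 0.1171.
Step 5 — 3dB bandwidth: Δω = ω₀/Q = 3.82e+04 rad/s; BW = Δω/(2π) = 6080 Hz.

(a) f₀ = 711.8 Hz  (b) Q = 0.1171  (c) BW = 6080 Hz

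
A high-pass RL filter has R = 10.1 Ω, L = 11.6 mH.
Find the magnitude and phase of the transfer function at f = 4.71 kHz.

Step 1 — Angular frequency: ω = 2π·4710 = 2.959e+04 rad/s.
Step 2 — Transfer function: H(jω) = jωL/(R + jωL).
Step 3 — Numerator jωL = j·343.3; denominator R + jωL = 10.1 + j343.3.
Step 4 — H = 0.9991 + j0.0294.
Step 5 — Magnitude: |H| = 0.9996 (-0.0 dB); phase: φ = 1.7°.

|H| = 0.9996 (-0.0 dB), φ = 1.7°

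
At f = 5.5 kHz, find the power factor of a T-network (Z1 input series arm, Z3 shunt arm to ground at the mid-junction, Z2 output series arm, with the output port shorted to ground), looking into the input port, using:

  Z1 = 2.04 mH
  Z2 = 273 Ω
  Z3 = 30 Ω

Step 1 — Angular frequency: ω = 2π·f = 2π·5500 = 3.456e+04 rad/s.
Step 2 — Component impedances:
  Z1: Z = jωL = j·3.456e+04·0.00204 = 0 + j70.5 Ω
  Z2: Z = R = 273 Ω
  Z3: Z = R = 30 Ω
Step 3 — With the output port shorted to ground, the output series arm Z2 runs from the junction to ground; the shunt arm Z3 also runs from the junction to ground. They appear in parallel: Z3 || Z2 = 27.03 Ω.
Step 4 — Series with input arm Z1: Z_in = Z1 + (Z3 || Z2) = 27.03 + j70.5 Ω = 75.5∠69.0° Ω.
Step 5 — Power factor: PF = cos(φ) = Re(Z)/|Z| = 27.03/75.5 = 0.358.
Step 6 — Type: Im(Z) = 70.5 ⇒ lagging (phase φ = 69.0°).

PF = 0.358 (lagging, φ = 69.0°)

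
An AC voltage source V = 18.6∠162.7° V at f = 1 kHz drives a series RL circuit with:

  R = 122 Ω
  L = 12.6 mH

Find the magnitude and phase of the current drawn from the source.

Step 1 — Angular frequency: ω = 2π·f = 2π·1000 = 6283 rad/s.
Step 2 — Component impedances:
  R: Z = R = 122 Ω
  L: Z = jωL = j·6283·0.0126 = 0 + j79.17 Ω
Step 3 — Series combination: Z_total = R + L = 122 + j79.17 Ω = 145.4∠33.0° Ω.
Step 4 — Source phasor: V = 18.6∠162.7° V = -17.76 + j5.531 V.
Step 5 — Ohm's law: I = V / Z_total = (-17.76 + j5.531) / (122 + j79.17) = -0.08173 + j0.09837 A.
Step 6 — Convert to polar: |I| = 0.1279 A, ∠I = 129.7°.

I = 0.1279∠129.7° A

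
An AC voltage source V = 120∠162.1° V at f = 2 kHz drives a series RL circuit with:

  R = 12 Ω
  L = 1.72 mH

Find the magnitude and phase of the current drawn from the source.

Step 1 — Angular frequency: ω = 2π·f = 2π·2000 = 1.257e+04 rad/s.
Step 2 — Component impedances:
  R: Z = R = 12 Ω
  L: Z = jωL = j·1.257e+04·0.00172 = 0 + j21.61 Ω
Step 3 — Series combination: Z_total = R + L = 12 + j21.61 Ω = 24.72∠61.0° Ω.
Step 4 — Source phasor: V = 120∠162.1° V = -114.2 + j36.88 V.
Step 5 — Ohm's law: I = V / Z_total = (-114.2 + j36.88) / (12 + j21.61) = -0.9377 + j4.763 A.
Step 6 — Convert to polar: |I| = 4.854 A, ∠I = 101.1°.

I = 4.854∠101.1° A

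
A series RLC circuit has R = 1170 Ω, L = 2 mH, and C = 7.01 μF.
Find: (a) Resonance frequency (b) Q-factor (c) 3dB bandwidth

Step 1 — Resonance condition Im(Z)=0 gives ω₀ = 1/√(LC).
Step 2 — ω₀ = 1/√(0.002·7.01e-06) = 8446 rad/s.
Step 3 — f₀ = ω₀/(2π) = 1344 Hz.
Step 4 — Series Q: Q = ω₀L/R = 8446·0.002/1170 = 0.01444.
Step 5 — 3dB bandwidth: Δω = ω₀/Q = 5.85e+05 rad/s; BW = Δω/(2π) = 9.311e+04 Hz.

(a) f₀ = 1344 Hz  (b) Q = 0.01444  (c) BW = 9.311e+04 Hz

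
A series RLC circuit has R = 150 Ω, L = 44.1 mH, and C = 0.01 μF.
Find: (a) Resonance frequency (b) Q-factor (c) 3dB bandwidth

Step 1 — Resonance: ω₀ = 1/√(LC) = 1/√(0.0441·1e-08) = 4.762e+04 rad/s.
Step 2 — f₀ = ω₀/(2π) = 7579 Hz.
Step 3 — Series Q: Q = ω₀L/R = 4.762e+04·0.0441/150 = 14.
Step 4 — Bandwidth: Δω = ω₀/Q = 3401 rad/s; BW = Δω/(2π) = 541.3 Hz.

(a) f₀ = 7579 Hz  (b) Q = 14  (c) BW = 541.3 Hz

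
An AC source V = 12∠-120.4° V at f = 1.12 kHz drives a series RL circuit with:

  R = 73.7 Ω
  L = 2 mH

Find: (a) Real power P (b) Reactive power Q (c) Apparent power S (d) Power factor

Step 1 — Angular frequency: ω = 2π·f = 2π·1120 = 7037 rad/s.
Step 2 — Component impedances:
  R: Z = R = 73.7 Ω
  L: Z = jωL = j·7037·0.002 = 0 + j14.07 Ω
Step 3 — Series combination: Z_total = R + L = 73.7 + j14.07 Ω = 75.03∠10.8° Ω.
Step 4 — Source phasor: V = 12∠-120.4° V = -6.072 - j10.35 V.
Step 5 — Current: I = V / Z = -0.1054 - j0.1203 A = 0.1599∠-131.2° A.
Step 6 — Complex power: S = V·I* = 1.885 + j0.36 VA.
Step 7 — Real power: P = Re(S) = 1.885 W.
Step 8 — Reactive power: Q = Im(S) = 0.36 VAR.
Step 9 — Apparent power: |S| = 1.919 VA.
Step 10 — Power factor: PF = P/|S| = 0.9822 (lagging).

(a) P = 1.885 W  (b) Q = 0.36 VAR  (c) S = 1.919 VA  (d) PF = 0.9822 (lagging)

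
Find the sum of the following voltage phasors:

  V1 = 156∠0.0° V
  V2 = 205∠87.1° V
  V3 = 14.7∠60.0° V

Step 1 — Convert each phasor to rectangular form:
  V1 = 156·(cos(0.0°) + j·sin(0.0°)) = 156 V
  V2 = 205·(cos(87.1°) + j·sin(87.1°)) = 10.37 + j204.7 V
  V3 = 14.7·(cos(60.0°) + j·sin(60.0°)) = 7.35 + j12.73 V
Step 2 — Sum components: V_total = 173.7 + j217.5 V.
Step 3 — Convert to polar: |V_total| = 278.3 V, ∠V_total = 51.4°.

V_total = 278.3∠51.4° V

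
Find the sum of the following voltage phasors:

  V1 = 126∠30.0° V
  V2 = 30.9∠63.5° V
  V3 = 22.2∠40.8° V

Step 1 — Convert each phasor to rectangular form:
  V1 = 126·(cos(30.0°) + j·sin(30.0°)) = 109.1 + j63 V
  V2 = 30.9·(cos(63.5°) + j·sin(63.5°)) = 13.79 + j27.65 V
  V3 = 22.2·(cos(40.8°) + j·sin(40.8°)) = 16.81 + j14.51 V
Step 2 — Sum components: V_total = 139.7 + j105.2 V.
Step 3 — Convert to polar: |V_total| = 174.9 V, ∠V_total = 37.0°.

V_total = 174.9∠37.0° V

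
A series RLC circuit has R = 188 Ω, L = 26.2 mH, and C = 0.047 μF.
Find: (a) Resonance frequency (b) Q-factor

Step 1 — Resonance condition Im(Z)=0 gives ω₀ = 1/√(LC).
Step 2 — ω₀ = 1/√(0.0262·4.7e-08) = 2.85e+04 rad/s.
Step 3 — f₀ = ω₀/(2π) = 4535 Hz.
Step 4 — Series Q: Q = ω₀L/R = 2.85e+04·0.0262/188 = 3.971.

(a) f₀ = 4535 Hz  (b) Q = 3.971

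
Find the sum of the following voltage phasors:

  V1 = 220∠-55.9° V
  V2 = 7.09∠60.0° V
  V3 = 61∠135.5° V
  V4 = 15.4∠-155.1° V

Step 1 — Convert each phasor to rectangular form:
  V1 = 220·(cos(-55.9°) + j·sin(-55.9°)) = 123.3 - j182.2 V
  V2 = 7.09·(cos(60.0°) + j·sin(60.0°)) = 3.545 + j6.14 V
  V3 = 61·(cos(135.5°) + j·sin(135.5°)) = -43.51 + j42.76 V
  V4 = 15.4·(cos(-155.1°) + j·sin(-155.1°)) = -13.97 - j6.484 V
Step 2 — Sum components: V_total = 69.41 - j139.8 V.
Step 3 — Convert to polar: |V_total| = 156 V, ∠V_total = -63.6°.

V_total = 156∠-63.6° V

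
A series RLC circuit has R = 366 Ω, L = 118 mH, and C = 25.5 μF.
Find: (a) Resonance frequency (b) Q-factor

Step 1 — Resonance condition Im(Z)=0 gives ω₀ = 1/√(LC).
Step 2 — ω₀ = 1/√(0.118·2.55e-05) = 576.5 rad/s.
Step 3 — f₀ = ω₀/(2π) = 91.75 Hz.
Step 4 — Series Q: Q = ω₀L/R = 576.5·0.118/366 = 0.1859.

(a) f₀ = 91.75 Hz  (b) Q = 0.1859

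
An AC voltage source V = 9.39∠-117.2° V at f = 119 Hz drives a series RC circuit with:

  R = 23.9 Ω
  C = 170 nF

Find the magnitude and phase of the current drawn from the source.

Step 1 — Angular frequency: ω = 2π·f = 2π·119 = 747.7 rad/s.
Step 2 — Component impedances:
  R: Z = R = 23.9 Ω
  C: Z = 1/(jωC) = -j/(ω·C) = 0 - j7867 Ω
Step 3 — Series combination: Z_total = R + C = 23.9 - j7867 Ω = 7867∠-89.8° Ω.
Step 4 — Source phasor: V = 9.39∠-117.2° V = -4.292 - j8.352 V.
Step 5 — Ohm's law: I = V / Z_total = (-4.292 - j8.352) / (23.9 - j7867) = 0.00106 - j0.0005488 A.
Step 6 — Convert to polar: |I| = 0.001194 A, ∠I = -27.4°.

I = 0.001194∠-27.4° A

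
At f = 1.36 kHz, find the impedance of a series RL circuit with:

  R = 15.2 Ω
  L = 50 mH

Step 1 — Angular frequency: ω = 2π·f = 2π·1360 = 8545 rad/s.
Step 2 — Component impedances:
  R: Z = R = 15.2 Ω
  L: Z = jωL = j·8545·0.05 = 0 + j427.3 Ω
Step 3 — Series combination: Z_total = R + L = 15.2 + j427.3 Ω = 427.5∠88.0° Ω.

Z = 15.2 + j427.3 Ω = 427.5∠88.0° Ω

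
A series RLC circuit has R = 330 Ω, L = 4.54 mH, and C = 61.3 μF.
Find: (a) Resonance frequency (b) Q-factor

Step 1 — Resonance condition Im(Z)=0 gives ω₀ = 1/√(LC).
Step 2 — ω₀ = 1/√(0.00454·6.13e-05) = 1896 rad/s.
Step 3 — f₀ = ω₀/(2π) = 301.7 Hz.
Step 4 — Series Q: Q = ω₀L/R = 1896·0.00454/330 = 0.02608.

(a) f₀ = 301.7 Hz  (b) Q = 0.02608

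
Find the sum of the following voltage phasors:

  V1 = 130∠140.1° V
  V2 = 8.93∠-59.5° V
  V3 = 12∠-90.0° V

Step 1 — Convert each phasor to rectangular form:
  V1 = 130·(cos(140.1°) + j·sin(140.1°)) = -99.73 + j83.39 V
  V2 = 8.93·(cos(-59.5°) + j·sin(-59.5°)) = 4.532 - j7.694 V
  V3 = 12·(cos(-90.0°) + j·sin(-90.0°)) = 0 - j12 V
Step 2 — Sum components: V_total = -95.2 + j63.69 V.
Step 3 — Convert to polar: |V_total| = 114.5 V, ∠V_total = 146.2°.

V_total = 114.5∠146.2° V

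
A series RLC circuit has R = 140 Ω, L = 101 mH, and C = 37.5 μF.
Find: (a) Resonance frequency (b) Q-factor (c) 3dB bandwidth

Step 1 — Resonance: ω₀ = 1/√(LC) = 1/√(0.101·3.75e-05) = 513.8 rad/s.
Step 2 — f₀ = ω₀/(2π) = 81.78 Hz.
Step 3 — Series Q: Q = ω₀L/R = 513.8·0.101/140 = 0.3707.
Step 4 — Bandwidth: Δω = ω₀/Q = 1386 rad/s; BW = Δω/(2π) = 220.6 Hz.

(a) f₀ = 81.78 Hz  (b) Q = 0.3707  (c) BW = 220.6 Hz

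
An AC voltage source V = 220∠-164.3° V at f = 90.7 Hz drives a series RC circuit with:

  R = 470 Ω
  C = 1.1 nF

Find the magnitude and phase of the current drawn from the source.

Step 1 — Angular frequency: ω = 2π·f = 2π·90.7 = 569.9 rad/s.
Step 2 — Component impedances:
  R: Z = R = 470 Ω
  C: Z = 1/(jωC) = -j/(ω·C) = 0 - j1.595e+06 Ω
Step 3 — Series combination: Z_total = R + C = 470 - j1.595e+06 Ω = 1.595e+06∠-90.0° Ω.
Step 4 — Source phasor: V = 220∠-164.3° V = -211.8 - j59.53 V.
Step 5 — Ohm's law: I = V / Z_total = (-211.8 - j59.53) / (470 - j1.595e+06) = 3.728e-05 - j0.0001328 A.
Step 6 — Convert to polar: |I| = 0.0001379 A, ∠I = -74.3°.

I = 0.0001379∠-74.3° A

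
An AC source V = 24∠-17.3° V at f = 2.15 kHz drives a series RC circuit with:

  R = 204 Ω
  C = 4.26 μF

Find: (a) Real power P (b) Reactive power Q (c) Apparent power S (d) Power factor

Step 1 — Angular frequency: ω = 2π·f = 2π·2150 = 1.351e+04 rad/s.
Step 2 — Component impedances:
  R: Z = R = 204 Ω
  C: Z = 1/(jωC) = -j/(ω·C) = 0 - j17.38 Ω
Step 3 — Series combination: Z_total = R + C = 204 - j17.38 Ω = 204.7∠-4.9° Ω.
Step 4 — Source phasor: V = 24∠-17.3° V = 22.91 - j7.137 V.
Step 5 — Current: I = V / Z = 0.1145 - j0.02523 A = 0.1172∠-12.4° A.
Step 6 — Complex power: S = V·I* = 2.803 - j0.2388 VA.
Step 7 — Real power: P = Re(S) = 2.803 W.
Step 8 — Reactive power: Q = Im(S) = -0.2388 VAR.
Step 9 — Apparent power: |S| = 2.813 VA.
Step 10 — Power factor: PF = P/|S| = 0.9964 (leading).

(a) P = 2.803 W  (b) Q = -0.2388 VAR  (c) S = 2.813 VA  (d) PF = 0.9964 (leading)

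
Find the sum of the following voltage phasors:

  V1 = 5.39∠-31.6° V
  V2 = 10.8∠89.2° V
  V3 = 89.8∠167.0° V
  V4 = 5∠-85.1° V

Step 1 — Convert each phasor to rectangular form:
  V1 = 5.39·(cos(-31.6°) + j·sin(-31.6°)) = 4.591 - j2.824 V
  V2 = 10.8·(cos(89.2°) + j·sin(89.2°)) = 0.1508 + j10.8 V
  V3 = 89.8·(cos(167.0°) + j·sin(167.0°)) = -87.5 + j20.2 V
  V4 = 5·(cos(-85.1°) + j·sin(-85.1°)) = 0.4271 - j4.982 V
Step 2 — Sum components: V_total = -82.33 + j23.19 V.
Step 3 — Convert to polar: |V_total| = 85.53 V, ∠V_total = 164.3°.

V_total = 85.53∠164.3° V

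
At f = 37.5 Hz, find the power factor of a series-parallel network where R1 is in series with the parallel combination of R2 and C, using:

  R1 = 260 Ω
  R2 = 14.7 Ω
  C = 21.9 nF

Step 1 — Angular frequency: ω = 2π·f = 2π·37.5 = 235.6 rad/s.
Step 2 — Component impedances:
  R1: Z = R = 260 Ω
  R2: Z = R = 14.7 Ω
  C: Z = 1/(jωC) = -j/(ω·C) = 0 - j1.938e+05 Ω
Step 3 — Parallel branch: R2 || C = 1/(1/R2 + 1/C) = 14.7 - j0.001115 Ω.
Step 4 — Series with R1: Z_total = R1 + (R2 || C) = 274.7 - j0.001115 Ω = 274.7∠-0.0° Ω.
Step 5 — Power factor: PF = cos(φ) = Re(Z)/|Z| = 274.7/274.7 = 1.
Step 6 — Type: Im(Z) = -0.001115 ⇒ leading (phase φ = -0.0°).

PF = 1 (leading, φ = -0.0°)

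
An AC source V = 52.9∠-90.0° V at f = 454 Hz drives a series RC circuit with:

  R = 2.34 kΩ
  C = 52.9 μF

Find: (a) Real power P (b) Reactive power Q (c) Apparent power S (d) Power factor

Step 1 — Angular frequency: ω = 2π·f = 2π·454 = 2853 rad/s.
Step 2 — Component impedances:
  R: Z = R = 2340 Ω
  C: Z = 1/(jωC) = -j/(ω·C) = 0 - j6.627 Ω
Step 3 — Series combination: Z_total = R + C = 2340 - j6.627 Ω = 2340∠-0.2° Ω.
Step 4 — Source phasor: V = 52.9∠-90.0° V = 0 - j52.9 V.
Step 5 — Current: I = V / Z = 6.402e-05 - j0.02261 A = 0.02261∠-89.8° A.
Step 6 — Complex power: S = V·I* = 1.196 - j0.003387 VA.
Step 7 — Real power: P = Re(S) = 1.196 W.
Step 8 — Reactive power: Q = Im(S) = -0.003387 VAR.
Step 9 — Apparent power: |S| = 1.196 VA.
Step 10 — Power factor: PF = P/|S| = 1 (leading).

(a) P = 1.196 W  (b) Q = -0.003387 VAR  (c) S = 1.196 VA  (d) PF = 1 (leading)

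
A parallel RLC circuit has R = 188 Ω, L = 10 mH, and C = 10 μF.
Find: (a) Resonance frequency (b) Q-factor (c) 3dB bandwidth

Step 1 — Resonance: ω₀ = 1/√(LC) = 1/√(0.01·1e-05) = 3162 rad/s.
Step 2 — f₀ = ω₀/(2π) = 503.3 Hz.
Step 3 — Parallel Q: Q = R/(ω₀L) = 188/(3162·0.01) = 5.945.
Step 4 — Bandwidth: Δω = ω₀/Q = 531.9 rad/s; BW = Δω/(2π) = 84.66 Hz.

(a) f₀ = 503.3 Hz  (b) Q = 5.945  (c) BW = 84.66 Hz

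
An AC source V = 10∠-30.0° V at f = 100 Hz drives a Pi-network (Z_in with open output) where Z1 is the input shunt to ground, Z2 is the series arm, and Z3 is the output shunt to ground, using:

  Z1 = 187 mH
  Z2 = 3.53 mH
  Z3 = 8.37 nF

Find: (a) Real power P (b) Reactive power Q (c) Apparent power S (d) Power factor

Step 1 — Angular frequency: ω = 2π·f = 2π·100 = 628.3 rad/s.
Step 2 — Component impedances:
  Z1: Z = jωL = j·628.3·0.187 = 0 + j117.5 Ω
  Z2: Z = jωL = j·628.3·0.00353 = 0 + j2.218 Ω
  Z3: Z = 1/(jωC) = -j/(ω·C) = 0 - j1.901e+05 Ω
Step 3 — With open output, the series arm Z2 and the output shunt Z3 appear in series to ground: Z2 + Z3 = 0 - j1.901e+05 Ω.
Step 4 — Parallel with input shunt Z1: Z_in = Z1 || (Z2 + Z3) = 0 + j117.6 Ω = 117.6∠90.0° Ω.
Step 5 — Source phasor: V = 10∠-30.0° V = 8.66 - j5 V.
Step 6 — Current: I = V / Z = -0.04253 - j0.07366 A = 0.08506∠-120.0° A.
Step 7 — Complex power: S = V·I* = 0 + j0.8506 VA.
Step 8 — Real power: P = Re(S) = 0 W.
Step 9 — Reactive power: Q = Im(S) = 0.8506 VAR.
Step 10 — Apparent power: |S| = 0.8506 VA.
Step 11 — Power factor: PF = P/|S| = 0 (lagging).

(a) P = 0 W  (b) Q = 0.8506 VAR  (c) S = 0.8506 VA  (d) PF = 0 (lagging)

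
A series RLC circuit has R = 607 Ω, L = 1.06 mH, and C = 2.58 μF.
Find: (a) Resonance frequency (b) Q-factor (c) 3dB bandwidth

Step 1 — Resonance condition Im(Z)=0 gives ω₀ = 1/√(LC).
Step 2 — ω₀ = 1/√(0.00106·2.58e-06) = 1.912e+04 rad/s.
Step 3 — f₀ = ω₀/(2π) = 3043 Hz.
Step 4 — Series Q: Q = ω₀L/R = 1.912e+04·0.00106/607 = 0.03339.
Step 5 — 3dB bandwidth: Δω = ω₀/Q = 5.726e+05 rad/s; BW = Δω/(2π) = 9.114e+04 Hz.

(a) f₀ = 3043 Hz  (b) Q = 0.03339  (c) BW = 9.114e+04 Hz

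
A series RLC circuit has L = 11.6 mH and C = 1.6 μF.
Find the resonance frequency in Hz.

Step 1 — Resonance condition Im(Z)=0 gives ω₀ = 1/√(LC).
Step 2 — ω₀ = 1/√(0.0116·1.6e-06) = 7340 rad/s.
Step 3 — f₀ = ω₀/(2π) = 1168 Hz.

f₀ = 1168 Hz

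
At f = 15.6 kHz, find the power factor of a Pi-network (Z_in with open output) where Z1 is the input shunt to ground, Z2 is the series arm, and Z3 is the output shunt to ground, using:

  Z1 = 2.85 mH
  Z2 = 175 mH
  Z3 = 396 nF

Step 1 — Angular frequency: ω = 2π·f = 2π·1.56e+04 = 9.802e+04 rad/s.
Step 2 — Component impedances:
  Z1: Z = jωL = j·9.802e+04·0.00285 = 0 + j279.4 Ω
  Z2: Z = jωL = j·9.802e+04·0.175 = 0 + j1.715e+04 Ω
  Z3: Z = 1/(jωC) = -j/(ω·C) = 0 - j25.76 Ω
Step 3 — With open output, the series arm Z2 and the output shunt Z3 appear in series to ground: Z2 + Z3 = 0 + j1.713e+04 Ω.
Step 4 — Parallel with input shunt Z1: Z_in = Z1 || (Z2 + Z3) = 0 + j274.9 Ω = 274.9∠90.0° Ω.
Step 5 — Power factor: PF = cos(φ) = Re(Z)/|Z| = -0/274.9 = -0.
Step 6 — Type: Im(Z) = 274.9 ⇒ lagging (phase φ = 90.0°).

PF = -0 (lagging, φ = 90.0°)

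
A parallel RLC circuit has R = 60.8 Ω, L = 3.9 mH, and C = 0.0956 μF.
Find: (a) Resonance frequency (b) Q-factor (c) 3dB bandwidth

Step 1 — Resonance: ω₀ = 1/√(LC) = 1/√(0.0039·9.56e-08) = 5.179e+04 rad/s.
Step 2 — f₀ = ω₀/(2π) = 8242 Hz.
Step 3 — Parallel Q: Q = R/(ω₀L) = 60.8/(5.179e+04·0.0039) = 0.301.
Step 4 — Bandwidth: Δω = ω₀/Q = 1.72e+05 rad/s; BW = Δω/(2π) = 2.738e+04 Hz.

(a) f₀ = 8242 Hz  (b) Q = 0.301  (c) BW = 2.738e+04 Hz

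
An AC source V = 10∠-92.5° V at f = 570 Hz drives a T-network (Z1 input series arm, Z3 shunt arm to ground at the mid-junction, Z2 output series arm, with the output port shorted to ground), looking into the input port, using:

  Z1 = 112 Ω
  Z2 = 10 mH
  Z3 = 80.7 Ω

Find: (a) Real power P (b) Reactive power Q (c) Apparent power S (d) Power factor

Step 1 — Angular frequency: ω = 2π·f = 2π·570 = 3581 rad/s.
Step 2 — Component impedances:
  Z1: Z = R = 112 Ω
  Z2: Z = jωL = j·3581·0.01 = 0 + j35.81 Ω
  Z3: Z = R = 80.7 Ω
Step 3 — With the output port shorted to ground, the output series arm Z2 runs from the junction to ground; the shunt arm Z3 also runs from the junction to ground. They appear in parallel: Z3 || Z2 = 13.28 + j29.92 Ω.
Step 4 — Series with input arm Z1: Z_in = Z1 + (Z3 || Z2) = 125.3 + j29.92 Ω = 128.8∠13.4° Ω.
Step 5 — Source phasor: V = 10∠-92.5° V = -0.4362 - j9.99 V.
Step 6 — Current: I = V / Z = -0.02131 - j0.07466 A = 0.07764∠-105.9° A.
Step 7 — Complex power: S = V·I* = 0.7551 + j0.1804 VA.
Step 8 — Real power: P = Re(S) = 0.7551 W.
Step 9 — Reactive power: Q = Im(S) = 0.1804 VAR.
Step 10 — Apparent power: |S| = 0.7764 VA.
Step 11 — Power factor: PF = P/|S| = 0.9726 (lagging).

(a) P = 0.7551 W  (b) Q = 0.1804 VAR  (c) S = 0.7764 VA  (d) PF = 0.9726 (lagging)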